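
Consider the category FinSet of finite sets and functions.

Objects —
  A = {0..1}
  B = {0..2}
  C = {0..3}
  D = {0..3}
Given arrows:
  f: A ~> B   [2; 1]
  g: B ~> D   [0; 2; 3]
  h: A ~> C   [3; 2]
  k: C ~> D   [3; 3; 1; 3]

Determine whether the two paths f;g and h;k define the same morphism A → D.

Path 1 = f;g:
  0 f~>2 g~>3
  1 f~>1 g~>2
  composite₁ = [3; 2]
Path 2 = h;k:
  0 h~>3 k~>3
  1 h~>2 k~>1
  composite₂ = [3; 1]
Equal? differ; not commutative

Answer: DOES NOT COMMUTE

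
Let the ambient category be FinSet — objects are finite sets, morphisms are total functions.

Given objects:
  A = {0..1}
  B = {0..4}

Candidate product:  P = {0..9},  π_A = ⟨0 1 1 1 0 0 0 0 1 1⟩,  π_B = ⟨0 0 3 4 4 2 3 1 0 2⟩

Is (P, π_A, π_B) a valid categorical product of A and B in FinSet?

Answer: NOT A VALID PRODUCT — duplicate pair at indices 1,8

Work:
|A|·|B| = 2·5 = 10;  |P| = 10
Check the pairing map k ↦ (π_A(k), π_B(k)):
  0 -> (0,0)
  1 -> (1,0)
  2 -> (1,3)
  3 -> (1,4)
  4 -> (0,4)
  5 -> (0,2)
  6 -> (0,3)
  7 -> (0,1)
  8 -> (1,0)  ✗ repeats pair of k=1
  9 -> (1,2)
distinct pairs in image: 9 / 10 needed
  → (1,0) hit at k=1 and k=8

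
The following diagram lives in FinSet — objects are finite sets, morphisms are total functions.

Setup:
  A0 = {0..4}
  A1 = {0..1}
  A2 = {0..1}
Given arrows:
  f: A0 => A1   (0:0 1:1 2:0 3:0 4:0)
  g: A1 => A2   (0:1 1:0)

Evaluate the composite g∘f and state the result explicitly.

  0 f=>0 g=>1
  1 f=>1 g=>0
  2 f=>0 g=>1
  3 f=>0 g=>1
  4 f=>0 g=>1
composite: (0:1 1:0 2:1 3:1 4:1)

Answer: (0:1 1:0 2:1 3:1 4:1)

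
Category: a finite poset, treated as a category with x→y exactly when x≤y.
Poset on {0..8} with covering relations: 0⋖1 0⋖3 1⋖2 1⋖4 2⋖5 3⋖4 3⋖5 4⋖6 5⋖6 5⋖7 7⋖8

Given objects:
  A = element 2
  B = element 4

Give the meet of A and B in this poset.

Lower bounds of A=2 and B=4: {0,1}
  0 ⊑ 1
  1 ⊑ 1
glb = 1

Answer: A∧B = 1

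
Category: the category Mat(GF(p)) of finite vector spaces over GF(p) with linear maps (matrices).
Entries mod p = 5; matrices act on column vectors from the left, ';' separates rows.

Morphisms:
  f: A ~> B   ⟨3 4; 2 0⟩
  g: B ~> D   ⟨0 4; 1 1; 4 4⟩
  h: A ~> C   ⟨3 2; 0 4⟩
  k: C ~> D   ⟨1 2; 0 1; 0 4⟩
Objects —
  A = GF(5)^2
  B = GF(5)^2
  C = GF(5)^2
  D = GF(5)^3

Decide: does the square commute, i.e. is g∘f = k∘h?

1) trace f;g:
  e0=⟨1,0⟩ f~>⟨3,2⟩ g~>⟨3,0,0⟩
  e1=⟨0,1⟩ f~>⟨4,0⟩ g~>⟨0,4,1⟩
  result₁ = ⟨3 0; 0 4; 0 1⟩
2) trace h;k:
  e0=⟨1,0⟩ h~>⟨3,0⟩ k~>⟨3,0,0⟩
  e1=⟨0,1⟩ h~>⟨2,4⟩ k~>⟨0,4,1⟩
  result₂ = ⟨3 0; 0 4; 0 1⟩
Equal? equal; square commutes

Answer: COMMUTES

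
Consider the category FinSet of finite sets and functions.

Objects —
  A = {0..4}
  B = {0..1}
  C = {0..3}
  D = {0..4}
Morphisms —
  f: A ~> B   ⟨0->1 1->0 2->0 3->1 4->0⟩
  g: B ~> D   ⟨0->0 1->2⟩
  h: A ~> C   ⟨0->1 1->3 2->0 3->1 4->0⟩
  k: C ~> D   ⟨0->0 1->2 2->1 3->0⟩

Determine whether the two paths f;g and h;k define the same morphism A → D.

Path 1 = f;g:
  0 f~>1 g~>2
  1 f~>0 g~>0
  2 f~>0 g~>0
  3 f~>1 g~>2
  4 f~>0 g~>0
  composite₁ = ⟨0->2 1->0 2->0 3->2 4->0⟩
Path 2 = h;k:
  0 h~>1 k~>2
  1 h~>3 k~>0
  2 h~>0 k~>0
  3 h~>1 k~>2
  4 h~>0 k~>0
  composite₂ = ⟨0->2 1->0 2->0 3->2 4->0⟩
Equal? equal; square commutes

Answer: COMMUTES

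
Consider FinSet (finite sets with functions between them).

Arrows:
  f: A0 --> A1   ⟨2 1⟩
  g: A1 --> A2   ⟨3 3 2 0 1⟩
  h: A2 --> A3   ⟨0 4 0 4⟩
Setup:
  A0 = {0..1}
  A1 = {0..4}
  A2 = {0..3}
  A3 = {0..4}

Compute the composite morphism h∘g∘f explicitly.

Answer: ⟨0 4⟩

Trace:
  0 f-->2 g-->2 h-->0
  1 f-->1 g-->3 h-->4
⟦path⟧: ⟨0 4⟩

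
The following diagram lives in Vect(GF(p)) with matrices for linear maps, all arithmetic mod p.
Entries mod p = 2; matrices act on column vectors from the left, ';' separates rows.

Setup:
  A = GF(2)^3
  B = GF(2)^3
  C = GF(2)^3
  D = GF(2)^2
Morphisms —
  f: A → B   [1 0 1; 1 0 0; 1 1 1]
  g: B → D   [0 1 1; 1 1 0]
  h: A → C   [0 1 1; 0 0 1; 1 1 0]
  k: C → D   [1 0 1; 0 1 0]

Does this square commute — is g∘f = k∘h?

Along f;g (path 1):
  e0=(1,0,0) f→(1,1,1) g→(0,0)
  e1=(0,1,0) f→(0,0,1) g→(1,0)
  e2=(0,0,1) f→(1,0,1) g→(1,1)
  composite₁ = [0 1 1; 0 0 1]
Along h;k (path 2):
  e0=(1,0,0) h→(0,0,1) k→(1,0)
  e1=(0,1,0) h→(1,0,1) k→(0,0)
  e2=(0,0,1) h→(1,1,0) k→(1,1)
  composite₂ = [1 0 1; 0 0 1]
Equal? distinct morphisms ✗

Answer: DOES NOT COMMUTE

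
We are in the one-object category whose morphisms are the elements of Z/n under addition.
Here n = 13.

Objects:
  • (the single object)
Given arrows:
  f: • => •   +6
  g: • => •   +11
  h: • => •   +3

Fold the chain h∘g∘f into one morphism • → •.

Answer: +7

Work:
  0 +6≡6 +11≡4 +3≡7  (mod 13)
⟦path⟧: +7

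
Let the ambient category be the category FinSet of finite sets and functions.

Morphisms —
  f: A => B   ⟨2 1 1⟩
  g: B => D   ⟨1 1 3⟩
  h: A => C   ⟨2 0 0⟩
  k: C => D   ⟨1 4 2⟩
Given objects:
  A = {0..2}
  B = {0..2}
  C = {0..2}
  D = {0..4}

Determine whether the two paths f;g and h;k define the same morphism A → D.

Answer: DOES NOT COMMUTE

Work:
1) trace f;g:
  0 f=>2 g=>3
  1 f=>1 g=>1
  2 f=>1 g=>1
  result₁ = ⟨3 1 1⟩
2) trace h;k:
  0 h=>2 k=>2
  1 h=>0 k=>1
  2 h=>0 k=>1
  result₂ = ⟨2 1 1⟩
Equal? differ; not commutative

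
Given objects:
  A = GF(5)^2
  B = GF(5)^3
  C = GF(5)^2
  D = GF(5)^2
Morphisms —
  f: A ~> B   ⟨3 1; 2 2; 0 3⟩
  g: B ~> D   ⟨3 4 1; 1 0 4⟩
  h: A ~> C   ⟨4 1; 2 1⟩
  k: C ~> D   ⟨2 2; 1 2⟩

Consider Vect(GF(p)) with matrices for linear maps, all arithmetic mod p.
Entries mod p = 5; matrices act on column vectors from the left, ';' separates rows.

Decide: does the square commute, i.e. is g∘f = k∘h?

1) trace f;g:
  e0=(1,0) f~>(3,2,0) g~>(2,3)
  e1=(0,1) f~>(1,2,3) g~>(4,3)
  result₁ = ⟨2 4; 3 3⟩
2) trace h;k:
  e0=(1,0) h~>(4,2) k~>(2,3)
  e1=(0,1) h~>(1,1) k~>(4,3)
  result₂ = ⟨2 4; 3 3⟩
Equal? equal; square commutes

Answer: COMMUTES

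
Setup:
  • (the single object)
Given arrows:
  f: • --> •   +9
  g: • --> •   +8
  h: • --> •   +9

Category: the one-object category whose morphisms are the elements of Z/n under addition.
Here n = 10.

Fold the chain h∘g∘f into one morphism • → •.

Answer: +6

Derivation:
  0 +9≡9 +8≡7 +9≡6  (mod 10)
result: +6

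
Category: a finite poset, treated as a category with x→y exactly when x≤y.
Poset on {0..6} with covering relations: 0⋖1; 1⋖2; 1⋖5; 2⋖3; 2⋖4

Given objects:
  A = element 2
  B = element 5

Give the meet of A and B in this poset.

Lower bounds of A=2 and B=5: {0,1}
  0 ≤ 1
  1 ≤ 1
glb = 1

Answer: A∧B = 1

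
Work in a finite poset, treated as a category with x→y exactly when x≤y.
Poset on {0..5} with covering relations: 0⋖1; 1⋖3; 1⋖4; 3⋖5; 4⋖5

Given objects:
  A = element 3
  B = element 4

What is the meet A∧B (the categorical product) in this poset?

Answer: A∧B = 1

Derivation:
Common predecessors of 3,4: {0,1}
  0 <= 1
  1 <= 1
glb = 1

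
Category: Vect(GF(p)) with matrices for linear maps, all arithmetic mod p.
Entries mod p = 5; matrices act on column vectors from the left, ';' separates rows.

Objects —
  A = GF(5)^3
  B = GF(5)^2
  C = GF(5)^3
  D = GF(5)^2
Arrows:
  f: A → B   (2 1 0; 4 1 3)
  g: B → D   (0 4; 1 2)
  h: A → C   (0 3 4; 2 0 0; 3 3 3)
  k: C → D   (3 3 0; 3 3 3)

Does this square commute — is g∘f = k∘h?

Answer: COMMUTES

Derivation:
Path 1 = f;g:
  e0=⟨1,0,0⟩ f→⟨2,4⟩ g→⟨1,0⟩
  e1=⟨0,1,0⟩ f→⟨1,1⟩ g→⟨4,3⟩
  e2=⟨0,0,1⟩ f→⟨0,3⟩ g→⟨2,1⟩
  composite₁ = (1 4 2; 0 3 1)
Path 2 = h;k:
  e0=⟨1,0,0⟩ h→⟨0,2,3⟩ k→⟨1,0⟩
  e1=⟨0,1,0⟩ h→⟨3,0,3⟩ k→⟨4,3⟩
  e2=⟨0,0,1⟩ h→⟨4,0,3⟩ k→⟨2,1⟩
  composite₂ = (1 4 2; 0 3 1)
Equal? same morphism ✓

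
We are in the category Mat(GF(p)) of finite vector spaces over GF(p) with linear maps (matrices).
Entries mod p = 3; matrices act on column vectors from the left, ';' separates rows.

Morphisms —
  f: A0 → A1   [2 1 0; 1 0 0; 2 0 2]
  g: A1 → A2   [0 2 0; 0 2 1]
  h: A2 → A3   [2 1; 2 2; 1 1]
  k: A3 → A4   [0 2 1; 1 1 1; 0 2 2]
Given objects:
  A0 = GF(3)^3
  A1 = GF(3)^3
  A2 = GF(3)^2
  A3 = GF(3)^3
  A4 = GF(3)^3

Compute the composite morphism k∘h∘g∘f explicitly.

Answer: [0 0 1; 2 0 2; 0 0 0]

Work:
  e0=(1,0,0) f→(2,1,2) g→(2,1) h→(2,0,0) k→(0,2,0)
  e1=(0,1,0) f→(1,0,0) g→(0,0) h→(0,0,0) k→(0,0,0)
  e2=(0,0,1) f→(0,0,2) g→(0,2) h→(2,1,2) k→(1,2,0)
⟦path⟧: [0 0 1; 2 0 2; 0 0 0]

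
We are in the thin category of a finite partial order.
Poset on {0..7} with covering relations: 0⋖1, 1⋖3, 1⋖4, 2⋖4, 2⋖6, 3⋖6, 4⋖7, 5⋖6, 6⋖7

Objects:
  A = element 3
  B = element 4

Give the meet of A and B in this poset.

Answer: A∧B = 1

Derivation:
{x : x⊑A ∧ x⊑B} = {0,1}  (A=3, B=4)
  0 ⊑ 1
  1 ⊑ 1
glb = 1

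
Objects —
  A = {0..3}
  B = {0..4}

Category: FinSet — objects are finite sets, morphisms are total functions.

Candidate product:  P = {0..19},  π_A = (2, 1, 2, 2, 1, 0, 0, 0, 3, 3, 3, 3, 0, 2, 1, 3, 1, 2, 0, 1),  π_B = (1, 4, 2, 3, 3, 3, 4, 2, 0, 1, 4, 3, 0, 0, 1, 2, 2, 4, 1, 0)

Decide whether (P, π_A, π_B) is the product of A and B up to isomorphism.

|A|·|B| = 4·5 = 20;  |P| = 20
Check the pairing map k ↦ (π_A(k), π_B(k)):
  0 ↦ (2,1)
  1 ↦ (1,4)
  2 ↦ (2,2)
  3 ↦ (2,3)
  4 ↦ (1,3)
  5 ↦ (0,3)
  6 ↦ (0,4)
  7 ↦ (0,2)
  8 ↦ (3,0)
  9 ↦ (3,1)
  10 ↦ (3,4)
  11 ↦ (3,3)
  12 ↦ (0,0)
  13 ↦ (2,0)
  14 ↦ (1,1)
  15 ↦ (3,2)
  16 ↦ (1,2)
  17 ↦ (2,4)
  18 ↦ (0,1)
  19 ↦ (1,0)
distinct pairs in image: 20 / 20 needed
  → bijection onto A×B; projections well-typed.

Answer: VALID PRODUCT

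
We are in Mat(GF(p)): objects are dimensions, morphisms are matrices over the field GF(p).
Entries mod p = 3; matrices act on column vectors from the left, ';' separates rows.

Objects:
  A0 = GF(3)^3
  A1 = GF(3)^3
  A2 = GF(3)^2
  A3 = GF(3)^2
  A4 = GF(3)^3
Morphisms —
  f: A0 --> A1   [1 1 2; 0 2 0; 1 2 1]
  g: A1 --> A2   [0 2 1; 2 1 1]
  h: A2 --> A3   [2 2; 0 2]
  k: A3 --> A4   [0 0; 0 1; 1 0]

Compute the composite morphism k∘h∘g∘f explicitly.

  e0=[1,0,0] f-->[1,0,1] g-->[1,0] h-->[2,0] k-->[0,0,2]
  e1=[0,1,0] f-->[1,2,2] g-->[0,0] h-->[0,0] k-->[0,0,0]
  e2=[0,0,1] f-->[2,0,1] g-->[1,2] h-->[0,1] k-->[0,1,0]
result: [0 0 0; 0 0 1; 2 0 0]

Answer: [0 0 0; 0 0 1; 2 0 0]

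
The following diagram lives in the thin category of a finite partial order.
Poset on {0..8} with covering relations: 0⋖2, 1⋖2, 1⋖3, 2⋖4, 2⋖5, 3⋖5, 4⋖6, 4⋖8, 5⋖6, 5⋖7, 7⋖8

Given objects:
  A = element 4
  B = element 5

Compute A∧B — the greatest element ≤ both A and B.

Answer: A∧B = 2

Trace:
Lower bounds of A=4 and B=5: {0,1,2}
  0 ⊑ 2
  1 ⊑ 2
  2 ⊑ 2
glb = 2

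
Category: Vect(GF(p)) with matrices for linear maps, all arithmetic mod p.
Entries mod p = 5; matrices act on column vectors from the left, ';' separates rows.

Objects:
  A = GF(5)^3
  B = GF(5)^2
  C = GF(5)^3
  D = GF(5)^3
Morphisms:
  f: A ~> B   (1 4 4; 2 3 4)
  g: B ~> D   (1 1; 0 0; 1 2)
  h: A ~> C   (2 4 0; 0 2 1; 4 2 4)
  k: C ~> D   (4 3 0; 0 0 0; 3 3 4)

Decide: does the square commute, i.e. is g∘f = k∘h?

Along f;g (path 1):
  e0=⟨1,0,0⟩ f~>⟨1,2⟩ g~>⟨3,0,0⟩
  e1=⟨0,1,0⟩ f~>⟨4,3⟩ g~>⟨2,0,0⟩
  e2=⟨0,0,1⟩ f~>⟨4,4⟩ g~>⟨3,0,2⟩
  result₁ = (3 2 3; 0 0 0; 0 0 2)
Along h;k (path 2):
  e0=⟨1,0,0⟩ h~>⟨2,0,4⟩ k~>⟨3,0,2⟩
  e1=⟨0,1,0⟩ h~>⟨4,2,2⟩ k~>⟨2,0,1⟩
  e2=⟨0,0,1⟩ h~>⟨0,1,4⟩ k~>⟨3,0,4⟩
  result₂ = (3 2 3; 0 0 0; 2 1 4)
Equal? differ; not commutative

Answer: DOES NOT COMMUTE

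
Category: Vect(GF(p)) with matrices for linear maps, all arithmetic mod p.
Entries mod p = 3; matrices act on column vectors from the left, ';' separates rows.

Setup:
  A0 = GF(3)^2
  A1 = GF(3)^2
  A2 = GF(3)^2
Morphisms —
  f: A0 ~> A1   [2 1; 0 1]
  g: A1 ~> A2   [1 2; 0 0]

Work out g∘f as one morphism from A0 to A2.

Answer: [2 0; 0 0]

Work:
  e0=(1,0) f~>(2,0) g~>(2,0)
  e1=(0,1) f~>(1,1) g~>(0,0)
composite: [2 0; 0 0]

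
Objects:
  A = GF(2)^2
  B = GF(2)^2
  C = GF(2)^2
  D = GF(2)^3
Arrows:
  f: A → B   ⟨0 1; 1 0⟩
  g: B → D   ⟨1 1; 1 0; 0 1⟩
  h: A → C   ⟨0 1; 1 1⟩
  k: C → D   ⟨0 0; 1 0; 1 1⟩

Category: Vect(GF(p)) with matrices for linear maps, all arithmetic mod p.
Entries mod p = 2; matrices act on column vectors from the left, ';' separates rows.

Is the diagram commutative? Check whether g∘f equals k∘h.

Along f;g (path 1):
  e0=[1,0] f→[0,1] g→[1,0,1]
  e1=[0,1] f→[1,0] g→[1,1,0]
  ⟦path⟧₁ = ⟨1 1; 0 1; 1 0⟩
Along h;k (path 2):
  e0=[1,0] h→[0,1] k→[0,0,1]
  e1=[0,1] h→[1,1] k→[0,1,0]
  ⟦path⟧₂ = ⟨0 0; 0 1; 1 0⟩
Equal? NO — does not commute

Answer: DOES NOT COMMUTE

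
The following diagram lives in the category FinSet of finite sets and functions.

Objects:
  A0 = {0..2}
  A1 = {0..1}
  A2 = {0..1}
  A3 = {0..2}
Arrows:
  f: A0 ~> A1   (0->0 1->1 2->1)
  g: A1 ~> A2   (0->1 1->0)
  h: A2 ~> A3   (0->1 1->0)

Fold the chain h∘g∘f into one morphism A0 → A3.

  0 f~>0 g~>1 h~>0
  1 f~>1 g~>0 h~>1
  2 f~>1 g~>0 h~>1
⟦path⟧: (0->0 1->1 2->1)

Answer: (0->0 1->1 2->1)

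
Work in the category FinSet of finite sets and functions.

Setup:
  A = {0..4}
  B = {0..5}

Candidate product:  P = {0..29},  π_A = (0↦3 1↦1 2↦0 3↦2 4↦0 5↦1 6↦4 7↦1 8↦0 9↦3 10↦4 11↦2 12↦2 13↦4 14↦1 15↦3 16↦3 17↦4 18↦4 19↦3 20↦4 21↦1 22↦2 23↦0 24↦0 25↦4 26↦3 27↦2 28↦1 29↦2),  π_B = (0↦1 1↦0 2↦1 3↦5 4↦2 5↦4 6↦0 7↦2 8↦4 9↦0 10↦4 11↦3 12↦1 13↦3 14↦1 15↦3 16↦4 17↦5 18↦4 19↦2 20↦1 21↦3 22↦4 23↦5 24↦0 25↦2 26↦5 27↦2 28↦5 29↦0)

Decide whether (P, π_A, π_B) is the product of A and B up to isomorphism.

Answer: NOT A VALID PRODUCT — duplicate pair at indices 18,10

Trace:
|A|·|B| = 5·6 = 30;  |P| = 30
Check the pairing map k ↦ (π_A(k), π_B(k)):
  0 ↦ (3,1)
  1 ↦ (1,0)
  2 ↦ (0,1)
  3 ↦ (2,5)
  4 ↦ (0,2)
  5 ↦ (1,4)
  6 ↦ (4,0)
  7 ↦ (1,2)
  8 ↦ (0,4)
  9 ↦ (3,0)
  10 ↦ (4,4)
  11 ↦ (2,3)
  12 ↦ (2,1)
  13 ↦ (4,3)
  14 ↦ (1,1)
  15 ↦ (3,3)
  16 ↦ (3,4)
  17 ↦ (4,5)
  18 ↦ (4,4)  ✗ repeats pair of k=10
  19 ↦ (3,2)
  20 ↦ (4,1)
  21 ↦ (1,3)
  22 ↦ (2,4)
  23 ↦ (0,5)
  24 ↦ (0,0)
  25 ↦ (4,2)
  26 ↦ (3,5)
  27 ↦ (2,2)
  28 ↦ (1,5)
  29 ↦ (2,0)
distinct pairs in image: 29 / 30 needed
  → (4,4) hit at k=10 and k=18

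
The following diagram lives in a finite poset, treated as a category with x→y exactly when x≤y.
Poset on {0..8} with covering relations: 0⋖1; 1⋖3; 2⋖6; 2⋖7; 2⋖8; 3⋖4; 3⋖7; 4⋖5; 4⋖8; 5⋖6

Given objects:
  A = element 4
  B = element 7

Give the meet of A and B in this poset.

Common predecessors of 4,7: {0,1,3}
  0 <= 3
  1 <= 3
  3 <= 3
glb = 3

Answer: A∧B = 3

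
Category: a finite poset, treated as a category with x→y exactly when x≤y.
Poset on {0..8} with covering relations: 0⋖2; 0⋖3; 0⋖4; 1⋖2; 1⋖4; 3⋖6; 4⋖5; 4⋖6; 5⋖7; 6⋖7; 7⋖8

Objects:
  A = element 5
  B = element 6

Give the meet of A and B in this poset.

{x : x≤A ∧ x≤B} = {0,1,4}  (A=5, B=6)
  0 ≤ 4
  1 ≤ 4
  4 ≤ 4
glb = 4

Answer: A∧B = 4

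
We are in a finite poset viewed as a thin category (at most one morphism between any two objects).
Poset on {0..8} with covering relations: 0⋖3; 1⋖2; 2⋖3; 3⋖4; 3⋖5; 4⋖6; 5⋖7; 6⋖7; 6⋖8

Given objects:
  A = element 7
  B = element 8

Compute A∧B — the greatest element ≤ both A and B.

Answer: A∧B = 6

Work:
Lower bounds of A=7 and B=8: {0,1,2,3,4,6}
  0 <= 6
  1 <= 6
  2 <= 6
  3 <= 6
  4 <= 6
  6 <= 6
glb = 6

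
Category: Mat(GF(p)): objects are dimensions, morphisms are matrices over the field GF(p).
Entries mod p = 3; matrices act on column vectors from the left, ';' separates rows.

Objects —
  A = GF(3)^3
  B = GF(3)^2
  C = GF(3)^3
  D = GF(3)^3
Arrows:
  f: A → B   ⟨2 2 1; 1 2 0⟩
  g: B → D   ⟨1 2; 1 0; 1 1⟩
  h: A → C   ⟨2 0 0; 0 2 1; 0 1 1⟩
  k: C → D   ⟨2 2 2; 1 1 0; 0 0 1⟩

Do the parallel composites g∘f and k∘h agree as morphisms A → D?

Answer: COMMUTES

Work:
Path 1 = f;g:
  e0=⟨1,0,0⟩ f→⟨2,1⟩ g→⟨1,2,0⟩
  e1=⟨0,1,0⟩ f→⟨2,2⟩ g→⟨0,2,1⟩
  e2=⟨0,0,1⟩ f→⟨1,0⟩ g→⟨1,1,1⟩
  ⟦path⟧₁ = ⟨1 0 1; 2 2 1; 0 1 1⟩
Path 2 = h;k:
  e0=⟨1,0,0⟩ h→⟨2,0,0⟩ k→⟨1,2,0⟩
  e1=⟨0,1,0⟩ h→⟨0,2,1⟩ k→⟨0,2,1⟩
  e2=⟨0,0,1⟩ h→⟨0,1,1⟩ k→⟨1,1,1⟩
  ⟦path⟧₂ = ⟨1 0 1; 2 2 1; 0 1 1⟩
Equal? YES — commutes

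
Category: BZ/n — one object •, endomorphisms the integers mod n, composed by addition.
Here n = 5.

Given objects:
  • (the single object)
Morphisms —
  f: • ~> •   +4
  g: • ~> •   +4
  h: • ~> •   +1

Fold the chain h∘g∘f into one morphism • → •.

  0 +4≡4 +4≡3 +1≡4  (mod 5)
⟦path⟧: +4

Answer: +4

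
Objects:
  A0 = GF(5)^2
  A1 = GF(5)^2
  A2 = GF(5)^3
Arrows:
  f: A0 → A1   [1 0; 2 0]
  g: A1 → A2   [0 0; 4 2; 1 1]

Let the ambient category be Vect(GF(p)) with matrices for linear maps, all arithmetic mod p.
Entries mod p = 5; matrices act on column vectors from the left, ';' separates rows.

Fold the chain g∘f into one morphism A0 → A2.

  e0=(1,0) f→(1,2) g→(0,3,3)
  e1=(0,1) f→(0,0) g→(0,0,0)
result: [0 0; 3 0; 3 0]

Answer: [0 0; 3 0; 3 0]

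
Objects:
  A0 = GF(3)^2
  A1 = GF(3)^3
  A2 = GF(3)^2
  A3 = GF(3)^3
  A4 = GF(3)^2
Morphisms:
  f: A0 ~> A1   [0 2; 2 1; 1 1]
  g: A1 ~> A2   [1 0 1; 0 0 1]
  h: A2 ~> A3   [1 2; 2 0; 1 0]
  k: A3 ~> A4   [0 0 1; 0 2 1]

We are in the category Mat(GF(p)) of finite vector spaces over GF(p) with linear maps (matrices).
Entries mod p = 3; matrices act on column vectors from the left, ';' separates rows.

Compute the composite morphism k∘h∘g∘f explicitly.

Answer: [1 0; 2 0]

Work:
  e0=⟨1,0⟩ f~>⟨0,2,1⟩ g~>⟨1,1⟩ h~>⟨0,2,1⟩ k~>⟨1,2⟩
  e1=⟨0,1⟩ f~>⟨2,1,1⟩ g~>⟨0,1⟩ h~>⟨2,0,0⟩ k~>⟨0,0⟩
composite: [1 0; 2 0]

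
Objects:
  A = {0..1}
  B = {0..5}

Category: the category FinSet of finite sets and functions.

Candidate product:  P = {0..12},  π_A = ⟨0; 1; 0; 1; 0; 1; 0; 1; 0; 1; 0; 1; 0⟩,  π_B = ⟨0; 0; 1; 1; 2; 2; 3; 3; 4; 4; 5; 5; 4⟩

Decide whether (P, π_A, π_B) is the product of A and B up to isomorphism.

Answer: NOT A VALID PRODUCT — |P|=13 ≠ |A|·|B|=12

Trace:
|A|·|B| = 2·6 = 12;  |P| = 13
  → cardinalities differ; no bijection possible.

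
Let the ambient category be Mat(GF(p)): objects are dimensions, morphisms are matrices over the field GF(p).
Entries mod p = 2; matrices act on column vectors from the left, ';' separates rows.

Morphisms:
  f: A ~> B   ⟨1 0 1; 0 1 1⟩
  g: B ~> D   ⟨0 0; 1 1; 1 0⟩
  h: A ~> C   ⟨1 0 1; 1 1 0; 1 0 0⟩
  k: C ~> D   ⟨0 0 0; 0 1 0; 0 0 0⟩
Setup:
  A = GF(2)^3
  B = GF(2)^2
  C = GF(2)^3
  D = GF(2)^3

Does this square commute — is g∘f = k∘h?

Answer: DOES NOT COMMUTE

Derivation:
Path 1 = f;g:
  e0=[1,0,0] f~>[1,0] g~>[0,1,1]
  e1=[0,1,0] f~>[0,1] g~>[0,1,0]
  e2=[0,0,1] f~>[1,1] g~>[0,0,1]
  composite₁ = ⟨0 0 0; 1 1 0; 1 0 1⟩
Path 2 = h;k:
  e0=[1,0,0] h~>[1,1,1] k~>[0,1,0]
  e1=[0,1,0] h~>[0,1,0] k~>[0,1,0]
  e2=[0,0,1] h~>[1,0,0] k~>[0,0,0]
  composite₂ = ⟨0 0 0; 1 1 0; 0 0 0⟩
Equal? differ; not commutative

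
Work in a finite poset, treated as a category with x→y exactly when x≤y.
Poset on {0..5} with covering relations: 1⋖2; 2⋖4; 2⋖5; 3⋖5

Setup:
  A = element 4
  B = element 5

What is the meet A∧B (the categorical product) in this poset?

Lower bounds of A=4 and B=5: {1,2}
  1 ≤ 2
  2 ≤ 2
glb = 2

Answer: A∧B = 2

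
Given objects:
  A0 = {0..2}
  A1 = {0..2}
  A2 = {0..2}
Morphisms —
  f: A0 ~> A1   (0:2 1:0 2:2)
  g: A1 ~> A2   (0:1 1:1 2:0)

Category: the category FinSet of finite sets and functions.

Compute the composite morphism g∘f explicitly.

Answer: (0:0 1:1 2:0)

Derivation:
  0 f~>2 g~>0
  1 f~>0 g~>1
  2 f~>2 g~>0
⟦path⟧: (0:0 1:1 2:0)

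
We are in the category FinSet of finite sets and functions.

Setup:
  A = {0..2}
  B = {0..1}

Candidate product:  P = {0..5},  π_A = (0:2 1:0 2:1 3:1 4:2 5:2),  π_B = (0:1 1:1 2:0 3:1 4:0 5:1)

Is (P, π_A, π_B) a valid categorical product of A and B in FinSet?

Answer: NOT A VALID PRODUCT — duplicate pair at indices 5,0

Trace:
|A|·|B| = 3·2 = 6;  |P| = 6
Check the pairing map k ↦ (π_A(k), π_B(k)):
  0 : (2,1)
  1 : (0,1)
  2 : (1,0)
  3 : (1,1)
  4 : (2,0)
  5 : (2,1)  ✗ repeats pair of k=0
distinct pairs in image: 5 / 6 needed
  → (2,1) hit at k=0 and k=5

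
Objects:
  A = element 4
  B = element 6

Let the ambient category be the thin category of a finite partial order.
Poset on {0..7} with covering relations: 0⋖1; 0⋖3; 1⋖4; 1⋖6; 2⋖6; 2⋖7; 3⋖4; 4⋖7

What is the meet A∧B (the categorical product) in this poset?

Common predecessors of 4,6: {0,1}
  0 ≤ 1
  1 ≤ 1
glb = 1

Answer: A∧B = 1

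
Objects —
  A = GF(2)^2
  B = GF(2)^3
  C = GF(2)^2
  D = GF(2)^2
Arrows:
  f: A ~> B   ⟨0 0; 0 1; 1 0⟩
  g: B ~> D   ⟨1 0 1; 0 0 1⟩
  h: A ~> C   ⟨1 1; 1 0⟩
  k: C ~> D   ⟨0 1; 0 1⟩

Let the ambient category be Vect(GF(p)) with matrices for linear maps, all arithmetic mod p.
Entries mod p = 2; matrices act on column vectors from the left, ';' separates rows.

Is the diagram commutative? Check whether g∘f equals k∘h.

Answer: COMMUTES

Work:
1) trace f;g:
  e0=(1,0) f~>(0,0,1) g~>(1,1)
  e1=(0,1) f~>(0,1,0) g~>(0,0)
  result₁ = ⟨1 0; 1 0⟩
2) trace h;k:
  e0=(1,0) h~>(1,1) k~>(1,1)
  e1=(0,1) h~>(1,0) k~>(0,0)
  result₂ = ⟨1 0; 1 0⟩
Equal? same morphism ✓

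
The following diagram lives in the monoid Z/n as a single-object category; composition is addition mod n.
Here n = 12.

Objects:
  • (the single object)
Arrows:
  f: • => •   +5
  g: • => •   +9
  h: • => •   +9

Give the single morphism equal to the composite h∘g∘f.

Answer: +11

Trace:
  0 +5≡5 +9≡2 +9≡11  (mod 12)
result: +11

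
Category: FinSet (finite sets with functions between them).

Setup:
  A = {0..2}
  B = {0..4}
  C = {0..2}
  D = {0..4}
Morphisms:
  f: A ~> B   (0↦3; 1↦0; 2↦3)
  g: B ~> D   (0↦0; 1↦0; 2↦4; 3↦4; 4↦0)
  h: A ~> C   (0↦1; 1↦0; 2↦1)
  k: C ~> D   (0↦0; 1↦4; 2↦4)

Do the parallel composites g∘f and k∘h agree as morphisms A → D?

Path 1 = f;g:
  0 f~>3 g~>4
  1 f~>0 g~>0
  2 f~>3 g~>4
  ⟦path⟧₁ = (0↦4; 1↦0; 2↦4)
Path 2 = h;k:
  0 h~>1 k~>4
  1 h~>0 k~>0
  2 h~>1 k~>4
  ⟦path⟧₂ = (0↦4; 1↦0; 2↦4)
Equal? equal; square commutes

Answer: COMMUTES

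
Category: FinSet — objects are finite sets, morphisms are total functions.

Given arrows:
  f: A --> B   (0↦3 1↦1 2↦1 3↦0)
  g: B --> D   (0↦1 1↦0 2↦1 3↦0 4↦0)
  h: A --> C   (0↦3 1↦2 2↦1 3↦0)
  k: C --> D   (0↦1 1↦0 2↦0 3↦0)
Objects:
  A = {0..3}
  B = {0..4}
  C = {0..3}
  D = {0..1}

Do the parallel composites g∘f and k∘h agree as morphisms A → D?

Answer: COMMUTES

Derivation:
Path 1 = f;g:
  0 f-->3 g-->0
  1 f-->1 g-->0
  2 f-->1 g-->0
  3 f-->0 g-->1
  composite₁ = (0↦0 1↦0 2↦0 3↦1)
Path 2 = h;k:
  0 h-->3 k-->0
  1 h-->2 k-->0
  2 h-->1 k-->0
  3 h-->0 k-->1
  composite₂ = (0↦0 1↦0 2↦0 3↦1)
Equal? same morphism ✓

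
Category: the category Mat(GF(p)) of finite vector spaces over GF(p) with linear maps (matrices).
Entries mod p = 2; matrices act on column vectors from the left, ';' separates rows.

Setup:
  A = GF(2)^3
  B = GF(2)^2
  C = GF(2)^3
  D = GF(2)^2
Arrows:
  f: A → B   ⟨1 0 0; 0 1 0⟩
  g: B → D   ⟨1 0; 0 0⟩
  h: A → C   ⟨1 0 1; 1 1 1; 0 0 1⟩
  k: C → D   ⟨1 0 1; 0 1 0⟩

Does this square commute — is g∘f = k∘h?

1) trace f;g:
  e0=(1,0,0) f→(1,0) g→(1,0)
  e1=(0,1,0) f→(0,1) g→(0,0)
  e2=(0,0,1) f→(0,0) g→(0,0)
  ⟦path⟧₁ = ⟨1 0 0; 0 0 0⟩
2) trace h;k:
  e0=(1,0,0) h→(1,1,0) k→(1,1)
  e1=(0,1,0) h→(0,1,0) k→(0,1)
  e2=(0,0,1) h→(1,1,1) k→(0,1)
  ⟦path⟧₂ = ⟨1 0 0; 1 1 1⟩
Equal? distinct morphisms ✗

Answer: DOES NOT COMMUTE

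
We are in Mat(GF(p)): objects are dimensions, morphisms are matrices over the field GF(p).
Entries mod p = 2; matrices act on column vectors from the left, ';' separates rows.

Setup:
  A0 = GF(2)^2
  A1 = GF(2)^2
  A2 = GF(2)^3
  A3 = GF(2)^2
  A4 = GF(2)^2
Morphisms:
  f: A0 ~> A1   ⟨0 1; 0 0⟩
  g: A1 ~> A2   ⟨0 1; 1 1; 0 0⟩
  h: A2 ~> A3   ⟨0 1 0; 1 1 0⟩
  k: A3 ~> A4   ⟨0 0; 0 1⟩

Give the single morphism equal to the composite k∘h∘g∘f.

  e0=⟨1,0⟩ f~>⟨0,0⟩ g~>⟨0,0,0⟩ h~>⟨0,0⟩ k~>⟨0,0⟩
  e1=⟨0,1⟩ f~>⟨1,0⟩ g~>⟨0,1,0⟩ h~>⟨1,1⟩ k~>⟨0,1⟩
result: ⟨0 0; 0 1⟩

Answer: ⟨0 0; 0 1⟩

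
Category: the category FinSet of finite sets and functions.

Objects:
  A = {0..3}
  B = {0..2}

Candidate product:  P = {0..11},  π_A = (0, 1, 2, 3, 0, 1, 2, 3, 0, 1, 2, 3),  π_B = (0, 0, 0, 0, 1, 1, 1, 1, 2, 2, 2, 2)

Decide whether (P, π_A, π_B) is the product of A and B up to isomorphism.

Answer: VALID PRODUCT

Derivation:
|A|·|B| = 4·3 = 12;  |P| = 12
Check the pairing map k ↦ (π_A(k), π_B(k)):
  0 : (0,0)
  1 : (1,0)
  2 : (2,0)
  3 : (3,0)
  4 : (0,1)
  5 : (1,1)
  6 : (2,1)
  7 : (3,1)
  8 : (0,2)
  9 : (1,2)
  10 : (2,2)
  11 : (3,2)
distinct pairs in image: 12 / 12 needed
  → bijection onto A×B; projections well-typed.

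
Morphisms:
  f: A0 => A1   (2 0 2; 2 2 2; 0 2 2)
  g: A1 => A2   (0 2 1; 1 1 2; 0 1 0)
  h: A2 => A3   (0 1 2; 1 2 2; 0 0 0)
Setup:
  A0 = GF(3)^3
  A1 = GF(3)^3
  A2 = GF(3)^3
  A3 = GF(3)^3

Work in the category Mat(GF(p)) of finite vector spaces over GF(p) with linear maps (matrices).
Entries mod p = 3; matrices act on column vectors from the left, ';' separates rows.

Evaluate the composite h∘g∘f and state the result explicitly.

  e0=⟨1,0,0⟩ f=>⟨2,2,0⟩ g=>⟨1,1,2⟩ h=>⟨2,1,0⟩
  e1=⟨0,1,0⟩ f=>⟨0,2,2⟩ g=>⟨0,0,2⟩ h=>⟨1,1,0⟩
  e2=⟨0,0,1⟩ f=>⟨2,2,2⟩ g=>⟨0,2,2⟩ h=>⟨0,2,0⟩
composite: (2 1 0; 1 1 2; 0 0 0)

Answer: (2 1 0; 1 1 2; 0 0 0)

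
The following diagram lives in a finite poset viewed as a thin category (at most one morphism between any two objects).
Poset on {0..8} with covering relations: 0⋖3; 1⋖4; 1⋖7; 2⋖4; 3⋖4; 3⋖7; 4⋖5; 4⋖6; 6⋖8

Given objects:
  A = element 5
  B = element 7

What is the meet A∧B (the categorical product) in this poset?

Lower bounds of A=5 and B=7: {0,1,3}
  maximal lower bounds 1 and 3 are incomparable: neither 1⊑3 nor 3⊑1
→ no greatest lower bound exists

Answer: NO MEET EXISTS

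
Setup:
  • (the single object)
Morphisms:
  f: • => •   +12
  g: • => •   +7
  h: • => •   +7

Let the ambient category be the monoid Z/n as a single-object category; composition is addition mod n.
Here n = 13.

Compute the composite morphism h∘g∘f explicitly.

Answer: +0

Work:
  0 +12≡12 +7≡6 +7≡0  (mod 13)
composite: +0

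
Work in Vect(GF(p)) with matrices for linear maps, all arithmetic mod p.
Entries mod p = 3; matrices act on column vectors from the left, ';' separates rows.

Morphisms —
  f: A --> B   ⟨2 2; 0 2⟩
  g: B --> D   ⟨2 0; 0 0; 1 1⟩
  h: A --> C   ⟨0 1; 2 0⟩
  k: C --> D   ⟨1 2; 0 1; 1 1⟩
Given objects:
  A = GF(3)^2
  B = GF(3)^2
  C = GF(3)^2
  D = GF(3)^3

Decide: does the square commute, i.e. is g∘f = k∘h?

Path 1 = f;g:
  e0=(1,0) f-->(2,0) g-->(1,0,2)
  e1=(0,1) f-->(2,2) g-->(1,0,1)
  result₁ = ⟨1 1; 0 0; 2 1⟩
Path 2 = h;k:
  e0=(1,0) h-->(0,2) k-->(1,2,2)
  e1=(0,1) h-->(1,0) k-->(1,0,1)
  result₂ = ⟨1 1; 2 0; 2 1⟩
Equal? NO — does not commute

Answer: DOES NOT COMMUTE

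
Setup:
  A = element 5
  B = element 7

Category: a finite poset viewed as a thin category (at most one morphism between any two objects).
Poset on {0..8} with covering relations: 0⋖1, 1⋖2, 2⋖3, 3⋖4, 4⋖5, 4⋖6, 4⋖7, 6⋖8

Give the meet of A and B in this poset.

Answer: A∧B = 4

Trace:
{x : x<=A ∧ x<=B} = {0,1,2,3,4}  (A=5, B=7)
  0 <= 4
  1 <= 4
  2 <= 4
  3 <= 4
  4 <= 4
glb = 4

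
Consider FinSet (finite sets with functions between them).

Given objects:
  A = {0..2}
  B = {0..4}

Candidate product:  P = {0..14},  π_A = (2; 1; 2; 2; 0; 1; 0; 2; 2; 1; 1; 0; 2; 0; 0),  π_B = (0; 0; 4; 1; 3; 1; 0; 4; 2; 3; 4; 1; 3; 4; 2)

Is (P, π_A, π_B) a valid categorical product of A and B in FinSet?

|A|·|B| = 3·5 = 15;  |P| = 15
Check the pairing map k ↦ (π_A(k), π_B(k)):
  0 ↦ (2,0)
  1 ↦ (1,0)
  2 ↦ (2,4)
  3 ↦ (2,1)
  4 ↦ (0,3)
  5 ↦ (1,1)
  6 ↦ (0,0)
  7 ↦ (2,4)  ✗ repeats pair of k=2
  8 ↦ (2,2)
  9 ↦ (1,3)
  10 ↦ (1,4)
  11 ↦ (0,1)
  12 ↦ (2,3)
  13 ↦ (0,4)
  14 ↦ (0,2)
distinct pairs in image: 14 / 15 needed
  → (2,4) hit at k=2 and k=7

Answer: NOT A VALID PRODUCT — duplicate pair at indices 7,2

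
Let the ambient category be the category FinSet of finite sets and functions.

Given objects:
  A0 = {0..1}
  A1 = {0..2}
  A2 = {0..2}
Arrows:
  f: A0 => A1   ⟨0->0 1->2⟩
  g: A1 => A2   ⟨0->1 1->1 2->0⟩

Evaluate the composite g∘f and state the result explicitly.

  0 f=>0 g=>1
  1 f=>2 g=>0
result: ⟨0->1 1->0⟩

Answer: ⟨0->1 1->0⟩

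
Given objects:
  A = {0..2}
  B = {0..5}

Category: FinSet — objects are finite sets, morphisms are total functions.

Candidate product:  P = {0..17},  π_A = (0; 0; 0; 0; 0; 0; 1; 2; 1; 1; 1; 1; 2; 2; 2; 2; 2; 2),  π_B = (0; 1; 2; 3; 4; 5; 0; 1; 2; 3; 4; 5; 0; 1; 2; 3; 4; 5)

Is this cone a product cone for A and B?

Answer: NOT A VALID PRODUCT — duplicate pair at indices 13,7

Trace:
|A|·|B| = 3·6 = 18;  |P| = 18
Check the pairing map k ↦ (π_A(k), π_B(k)):
  0 : (0,0)
  1 : (0,1)
  2 : (0,2)
  3 : (0,3)
  4 : (0,4)
  5 : (0,5)
  6 : (1,0)
  7 : (2,1)
  8 : (1,2)
  9 : (1,3)
  10 : (1,4)
  11 : (1,5)
  12 : (2,0)
  13 : (2,1)  ✗ repeats pair of k=7
  14 : (2,2)
  15 : (2,3)
  16 : (2,4)
  17 : (2,5)
distinct pairs in image: 17 / 18 needed
  → (2,1) hit at k=7 and k=13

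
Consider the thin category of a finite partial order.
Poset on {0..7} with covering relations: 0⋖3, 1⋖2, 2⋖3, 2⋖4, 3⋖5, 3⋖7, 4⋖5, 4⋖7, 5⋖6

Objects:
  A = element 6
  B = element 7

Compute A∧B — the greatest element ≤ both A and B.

Common predecessors of 6,7: {0,1,2,3,4}
  maximal lower bounds 3 and 4 are incomparable: neither 3⊑4 nor 4⊑3
→ no greatest lower bound exists

Answer: NO MEET EXISTS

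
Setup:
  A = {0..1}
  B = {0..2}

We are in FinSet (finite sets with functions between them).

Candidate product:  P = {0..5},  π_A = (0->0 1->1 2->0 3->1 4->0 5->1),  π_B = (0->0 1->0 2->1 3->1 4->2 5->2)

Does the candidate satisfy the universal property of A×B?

Answer: VALID PRODUCT

Work:
|A|·|B| = 2·3 = 6;  |P| = 6
Check the pairing map k ↦ (π_A(k), π_B(k)):
  0 -> (0,0)
  1 -> (1,0)
  2 -> (0,1)
  3 -> (1,1)
  4 -> (0,2)
  5 -> (1,2)
distinct pairs in image: 6 / 6 needed
  → bijection onto A×B; projections well-typed.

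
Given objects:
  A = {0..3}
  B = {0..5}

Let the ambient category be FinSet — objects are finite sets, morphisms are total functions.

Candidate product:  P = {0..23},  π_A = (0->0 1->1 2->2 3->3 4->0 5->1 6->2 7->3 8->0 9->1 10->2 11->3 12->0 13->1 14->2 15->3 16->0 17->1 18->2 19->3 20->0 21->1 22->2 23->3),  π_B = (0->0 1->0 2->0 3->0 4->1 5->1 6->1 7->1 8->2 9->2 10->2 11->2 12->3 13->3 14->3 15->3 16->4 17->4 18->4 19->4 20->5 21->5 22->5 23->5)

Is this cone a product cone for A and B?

|A|·|B| = 4·6 = 24;  |P| = 24
Check the pairing map k ↦ (π_A(k), π_B(k)):
  0 -> (0,0)
  1 -> (1,0)
  2 -> (2,0)
  3 -> (3,0)
  4 -> (0,1)
  5 -> (1,1)
  6 -> (2,1)
  7 -> (3,1)
  8 -> (0,2)
  9 -> (1,2)
  10 -> (2,2)
  11 -> (3,2)
  12 -> (0,3)
  13 -> (1,3)
  14 -> (2,3)
  15 -> (3,3)
  16 -> (0,4)
  17 -> (1,4)
  18 -> (2,4)
  19 -> (3,4)
  20 -> (0,5)
  21 -> (1,5)
  22 -> (2,5)
  23 -> (3,5)
distinct pairs in image: 24 / 24 needed
  → bijection onto A×B; projections well-typed.

Answer: VALID PRODUCT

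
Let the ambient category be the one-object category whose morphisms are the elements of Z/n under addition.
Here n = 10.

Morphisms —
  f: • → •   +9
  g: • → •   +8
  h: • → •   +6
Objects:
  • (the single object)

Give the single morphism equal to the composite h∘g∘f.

  0 +9≡9 +8≡7 +6≡3  (mod 10)
result: +3

Answer: +3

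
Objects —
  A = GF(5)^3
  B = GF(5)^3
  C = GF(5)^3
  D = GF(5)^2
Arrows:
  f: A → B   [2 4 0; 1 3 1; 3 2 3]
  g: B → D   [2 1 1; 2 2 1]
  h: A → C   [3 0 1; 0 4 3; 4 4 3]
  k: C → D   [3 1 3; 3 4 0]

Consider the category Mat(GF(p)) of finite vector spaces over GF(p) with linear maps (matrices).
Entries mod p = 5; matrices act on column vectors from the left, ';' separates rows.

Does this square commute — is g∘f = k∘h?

Along f;g (path 1):
  e0=⟨1,0,0⟩ f→⟨2,1,3⟩ g→⟨3,4⟩
  e1=⟨0,1,0⟩ f→⟨4,3,2⟩ g→⟨3,1⟩
  e2=⟨0,0,1⟩ f→⟨0,1,3⟩ g→⟨4,0⟩
  composite₁ = [3 3 4; 4 1 0]
Along h;k (path 2):
  e0=⟨1,0,0⟩ h→⟨3,0,4⟩ k→⟨1,4⟩
  e1=⟨0,1,0⟩ h→⟨0,4,4⟩ k→⟨1,1⟩
  e2=⟨0,0,1⟩ h→⟨1,3,3⟩ k→⟨0,0⟩
  composite₂ = [1 1 0; 4 1 0]
Equal? differ; not commutative

Answer: DOES NOT COMMUTE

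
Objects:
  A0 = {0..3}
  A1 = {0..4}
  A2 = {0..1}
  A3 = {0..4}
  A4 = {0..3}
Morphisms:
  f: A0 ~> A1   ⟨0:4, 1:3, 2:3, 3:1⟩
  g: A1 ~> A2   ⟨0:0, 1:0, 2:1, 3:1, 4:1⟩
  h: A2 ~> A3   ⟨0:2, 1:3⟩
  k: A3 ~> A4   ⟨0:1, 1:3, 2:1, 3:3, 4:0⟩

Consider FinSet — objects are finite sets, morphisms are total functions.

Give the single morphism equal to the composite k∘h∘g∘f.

  0 f~>4 g~>1 h~>3 k~>3
  1 f~>3 g~>1 h~>3 k~>3
  2 f~>3 g~>1 h~>3 k~>3
  3 f~>1 g~>0 h~>2 k~>1
⟦path⟧: ⟨0:3, 1:3, 2:3, 3:1⟩

Answer: ⟨0:3, 1:3, 2:3, 3:1⟩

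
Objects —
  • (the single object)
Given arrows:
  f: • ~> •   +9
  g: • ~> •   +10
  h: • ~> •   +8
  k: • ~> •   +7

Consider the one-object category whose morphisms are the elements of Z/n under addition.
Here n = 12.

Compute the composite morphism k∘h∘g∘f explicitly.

Answer: +10

Trace:
  0 +9≡9 +10≡7 +8≡3 +7≡10  (mod 12)
result: +10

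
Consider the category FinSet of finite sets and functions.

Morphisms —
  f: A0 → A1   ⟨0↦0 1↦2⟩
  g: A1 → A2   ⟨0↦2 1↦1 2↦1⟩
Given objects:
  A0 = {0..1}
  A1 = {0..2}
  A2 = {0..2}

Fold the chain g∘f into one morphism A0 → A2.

  0 f→0 g→2
  1 f→2 g→1
⟦path⟧: ⟨0↦2 1↦1⟩

Answer: ⟨0↦2 1↦1⟩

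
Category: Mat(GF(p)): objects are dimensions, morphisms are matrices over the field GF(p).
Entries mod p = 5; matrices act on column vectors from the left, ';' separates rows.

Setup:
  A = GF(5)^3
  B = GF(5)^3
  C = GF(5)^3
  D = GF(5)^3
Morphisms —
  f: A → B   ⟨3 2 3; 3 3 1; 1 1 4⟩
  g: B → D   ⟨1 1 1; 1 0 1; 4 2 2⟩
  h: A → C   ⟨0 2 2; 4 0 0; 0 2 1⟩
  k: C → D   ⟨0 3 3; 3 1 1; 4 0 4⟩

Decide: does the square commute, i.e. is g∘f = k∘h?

Path 1 = f;g:
  e0=[1,0,0] f→[3,3,1] g→[2,4,0]
  e1=[0,1,0] f→[2,3,1] g→[1,3,1]
  e2=[0,0,1] f→[3,1,4] g→[3,2,2]
  ⟦path⟧₁ = ⟨2 1 3; 4 3 2; 0 1 2⟩
Path 2 = h;k:
  e0=[1,0,0] h→[0,4,0] k→[2,4,0]
  e1=[0,1,0] h→[2,0,2] k→[1,3,1]
  e2=[0,0,1] h→[2,0,1] k→[3,2,2]
  ⟦path⟧₂ = ⟨2 1 3; 4 3 2; 0 1 2⟩
Equal? same morphism ✓

Answer: COMMUTES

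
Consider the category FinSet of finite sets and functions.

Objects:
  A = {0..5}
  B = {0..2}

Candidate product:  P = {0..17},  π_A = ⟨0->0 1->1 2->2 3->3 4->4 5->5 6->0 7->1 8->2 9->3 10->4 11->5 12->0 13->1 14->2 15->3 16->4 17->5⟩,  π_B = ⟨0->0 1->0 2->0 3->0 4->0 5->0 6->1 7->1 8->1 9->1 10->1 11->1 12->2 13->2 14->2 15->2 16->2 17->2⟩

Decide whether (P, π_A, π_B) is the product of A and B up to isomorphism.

Answer: VALID PRODUCT

Work:
|A|·|B| = 6·3 = 18;  |P| = 18
Check the pairing map k ↦ (π_A(k), π_B(k)):
  0 -> (0,0)
  1 -> (1,0)
  2 -> (2,0)
  3 -> (3,0)
  4 -> (4,0)
  5 -> (5,0)
  6 -> (0,1)
  7 -> (1,1)
  8 -> (2,1)
  9 -> (3,1)
  10 -> (4,1)
  11 -> (5,1)
  12 -> (0,2)
  13 -> (1,2)
  14 -> (2,2)
  15 -> (3,2)
  16 -> (4,2)
  17 -> (5,2)
distinct pairs in image: 18 / 18 needed
  → bijection onto A×B; projections well-typed.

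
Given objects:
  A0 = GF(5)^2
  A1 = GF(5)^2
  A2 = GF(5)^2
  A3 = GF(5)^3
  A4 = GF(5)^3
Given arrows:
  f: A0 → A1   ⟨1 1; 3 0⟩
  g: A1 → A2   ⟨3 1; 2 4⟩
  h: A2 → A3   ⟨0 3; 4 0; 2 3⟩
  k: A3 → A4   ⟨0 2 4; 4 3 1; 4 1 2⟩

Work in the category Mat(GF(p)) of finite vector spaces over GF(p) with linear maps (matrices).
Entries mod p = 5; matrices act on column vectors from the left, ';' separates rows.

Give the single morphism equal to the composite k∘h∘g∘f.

  e0=⟨1,0⟩ f→⟨1,3⟩ g→⟨1,4⟩ h→⟨2,4,4⟩ k→⟨4,4,0⟩
  e1=⟨0,1⟩ f→⟨1,0⟩ g→⟨3,2⟩ h→⟨1,2,2⟩ k→⟨2,2,0⟩
result: ⟨4 2; 4 2; 0 0⟩

Answer: ⟨4 2; 4 2; 0 0⟩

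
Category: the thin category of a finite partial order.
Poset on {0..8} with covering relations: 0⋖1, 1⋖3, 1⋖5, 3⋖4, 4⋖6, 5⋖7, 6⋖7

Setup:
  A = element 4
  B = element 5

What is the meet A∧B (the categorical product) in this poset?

Answer: A∧B = 1

Work:
Lower bounds of A=4 and B=5: {0,1}
  0 ≤ 1
  1 ≤ 1
glb = 1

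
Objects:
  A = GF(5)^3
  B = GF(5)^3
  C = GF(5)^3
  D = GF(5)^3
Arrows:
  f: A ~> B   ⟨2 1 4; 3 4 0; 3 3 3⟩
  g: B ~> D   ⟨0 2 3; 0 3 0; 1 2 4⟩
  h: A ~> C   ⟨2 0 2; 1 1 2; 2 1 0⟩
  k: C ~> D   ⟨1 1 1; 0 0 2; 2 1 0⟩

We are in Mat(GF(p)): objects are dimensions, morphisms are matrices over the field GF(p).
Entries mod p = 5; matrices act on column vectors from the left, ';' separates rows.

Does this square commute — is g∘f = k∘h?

Answer: COMMUTES

Trace:
Path 1 = f;g:
  e0=⟨1,0,0⟩ f~>⟨2,3,3⟩ g~>⟨0,4,0⟩
  e1=⟨0,1,0⟩ f~>⟨1,4,3⟩ g~>⟨2,2,1⟩
  e2=⟨0,0,1⟩ f~>⟨4,0,3⟩ g~>⟨4,0,1⟩
  composite₁ = ⟨0 2 4; 4 2 0; 0 1 1⟩
Path 2 = h;k:
  e0=⟨1,0,0⟩ h~>⟨2,1,2⟩ k~>⟨0,4,0⟩
  e1=⟨0,1,0⟩ h~>⟨0,1,1⟩ k~>⟨2,2,1⟩
  e2=⟨0,0,1⟩ h~>⟨2,2,0⟩ k~>⟨4,0,1⟩
  composite₂ = ⟨0 2 4; 4 2 0; 0 1 1⟩
Equal? equal; square commutes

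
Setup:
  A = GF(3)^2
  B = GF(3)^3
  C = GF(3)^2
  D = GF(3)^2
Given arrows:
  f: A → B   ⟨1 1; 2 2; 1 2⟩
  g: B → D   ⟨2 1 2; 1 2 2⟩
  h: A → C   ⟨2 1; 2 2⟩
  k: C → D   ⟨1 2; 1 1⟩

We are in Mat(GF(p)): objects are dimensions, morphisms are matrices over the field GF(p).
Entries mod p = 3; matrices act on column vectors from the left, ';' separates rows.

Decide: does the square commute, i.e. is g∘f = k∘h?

Along f;g (path 1):
  e0=(1,0) f→(1,2,1) g→(0,1)
  e1=(0,1) f→(1,2,2) g→(2,0)
  ⟦path⟧₁ = ⟨0 2; 1 0⟩
Along h;k (path 2):
  e0=(1,0) h→(2,2) k→(0,1)
  e1=(0,1) h→(1,2) k→(2,0)
  ⟦path⟧₂ = ⟨0 2; 1 0⟩
Equal? equal; square commutes

Answer: COMMUTES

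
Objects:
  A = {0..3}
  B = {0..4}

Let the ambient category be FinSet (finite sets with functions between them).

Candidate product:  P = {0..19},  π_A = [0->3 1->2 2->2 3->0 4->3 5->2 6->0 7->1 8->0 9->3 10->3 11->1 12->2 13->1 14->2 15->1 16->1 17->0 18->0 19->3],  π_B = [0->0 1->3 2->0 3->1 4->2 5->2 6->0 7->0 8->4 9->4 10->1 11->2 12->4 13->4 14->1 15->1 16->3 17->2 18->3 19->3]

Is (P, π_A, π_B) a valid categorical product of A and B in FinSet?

Answer: VALID PRODUCT

Trace:
|A|·|B| = 4·5 = 20;  |P| = 20
Check the pairing map k ↦ (π_A(k), π_B(k)):
  0 -> (3,0)
  1 -> (2,3)
  2 -> (2,0)
  3 -> (0,1)
  4 -> (3,2)
  5 -> (2,2)
  6 -> (0,0)
  7 -> (1,0)
  8 -> (0,4)
  9 -> (3,4)
  10 -> (3,1)
  11 -> (1,2)
  12 -> (2,4)
  13 -> (1,4)
  14 -> (2,1)
  15 -> (1,1)
  16 -> (1,3)
  17 -> (0,2)
  18 -> (0,3)
  19 -> (3,3)
distinct pairs in image: 20 / 20 needed
  → bijection onto A×B; projections well-typed.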